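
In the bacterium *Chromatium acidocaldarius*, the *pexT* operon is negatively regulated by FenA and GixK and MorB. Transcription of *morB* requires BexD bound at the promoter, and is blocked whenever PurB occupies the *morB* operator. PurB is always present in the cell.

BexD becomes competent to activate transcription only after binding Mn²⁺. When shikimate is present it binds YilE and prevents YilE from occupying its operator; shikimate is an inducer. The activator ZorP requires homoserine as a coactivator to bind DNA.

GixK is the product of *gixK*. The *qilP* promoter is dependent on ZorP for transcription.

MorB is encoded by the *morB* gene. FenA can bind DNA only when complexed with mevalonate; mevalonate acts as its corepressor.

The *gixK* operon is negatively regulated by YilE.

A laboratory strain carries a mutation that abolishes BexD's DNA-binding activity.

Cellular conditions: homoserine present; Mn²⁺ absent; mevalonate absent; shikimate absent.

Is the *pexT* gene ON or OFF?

Mevalonate is absent, so FenA is inactive.
Shikimate is absent, so YilE is active.
With repressor YilE bound, *gixK* is not transcribed.
So GixK is not produced.
BexD is non-functional in this strain, so it has no effect.
PurB is produced constitutively and is active.
With repressor PurB bound, *morB* is not transcribed.
So MorB is not produced.
With no repressor bound, *pexT* is transcribed.

ON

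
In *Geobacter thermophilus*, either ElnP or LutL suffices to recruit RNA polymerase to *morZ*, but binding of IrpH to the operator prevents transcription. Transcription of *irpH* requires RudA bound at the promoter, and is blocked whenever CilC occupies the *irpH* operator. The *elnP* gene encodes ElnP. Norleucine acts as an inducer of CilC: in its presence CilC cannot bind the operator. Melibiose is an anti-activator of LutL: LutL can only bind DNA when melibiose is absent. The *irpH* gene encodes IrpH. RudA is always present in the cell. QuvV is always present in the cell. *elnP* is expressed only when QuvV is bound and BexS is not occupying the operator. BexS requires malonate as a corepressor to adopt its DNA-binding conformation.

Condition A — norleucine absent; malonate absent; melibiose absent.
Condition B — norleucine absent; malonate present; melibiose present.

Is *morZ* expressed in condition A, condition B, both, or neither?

Condition A:
RudA is produced constitutively and is active.
Norleucine is absent, so CilC is active.
With repressor CilC bound, *irpH* is not transcribed.
So IrpH is not produced.
QuvV is produced constitutively and is active.
Malonate is absent, so BexS is inactive.
No repressor is bound and QuvV is active, so *elnP* is transcribed.
So ElnP is produced and active.
Melibiose is absent, so LutL is active.
Activator ElnP is present, so *morZ* is transcribed.
→ *morZ* is ON in A.
Condition B:
RudA is produced constitutively and is active.
Norleucine is absent, so CilC is active.
With repressor CilC bound, *irpH* is not transcribed.
So IrpH is not produced.
QuvV is produced constitutively and is active.
Malonate is present, so BexS is active.
With repressor BexS bound, *elnP* is not transcribed.
So ElnP is not produced.
Melibiose is present, so LutL is inactive.
No activator is available at the *morZ* promoter, so *morZ* is not transcribed.
→ *morZ* is OFF in B.

A only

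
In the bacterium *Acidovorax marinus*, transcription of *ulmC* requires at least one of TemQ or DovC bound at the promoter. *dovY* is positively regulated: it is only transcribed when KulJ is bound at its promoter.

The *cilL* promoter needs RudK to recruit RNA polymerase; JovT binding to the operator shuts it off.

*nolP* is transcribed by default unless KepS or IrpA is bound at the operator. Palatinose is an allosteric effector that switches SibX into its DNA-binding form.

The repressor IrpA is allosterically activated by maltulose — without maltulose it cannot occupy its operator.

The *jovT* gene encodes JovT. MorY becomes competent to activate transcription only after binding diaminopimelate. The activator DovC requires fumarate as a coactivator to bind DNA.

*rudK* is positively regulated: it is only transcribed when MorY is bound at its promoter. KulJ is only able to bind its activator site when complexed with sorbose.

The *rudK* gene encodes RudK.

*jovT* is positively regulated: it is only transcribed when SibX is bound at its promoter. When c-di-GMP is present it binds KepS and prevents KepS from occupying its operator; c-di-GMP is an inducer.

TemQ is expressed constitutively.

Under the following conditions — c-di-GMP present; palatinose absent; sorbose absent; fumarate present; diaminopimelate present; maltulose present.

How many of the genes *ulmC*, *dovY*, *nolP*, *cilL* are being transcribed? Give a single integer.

TemQ is produced constitutively and is active.
Fumarate is present, so DovC is active.
Activator TemQ is present, so *ulmC* is transcribed.
→ *ulmC* is ON.
Sorbose is absent, so KulJ is inactive.
Required activator KulJ is absent, so *dovY* is not transcribed.
→ *dovY* is OFF.
c-di-GMP is present, so KepS is inactive.
Maltulose is present, so IrpA is active.
With repressor IrpA bound, *nolP* is not transcribed.
→ *nolP* is OFF.
Palatinose is absent, so SibX is inactive.
Required activator SibX is absent, so *jovT* is not transcribed.
So JovT is not produced.
Diaminopimelate is present, so MorY is active.
No repressor is bound and MorY is active, so *rudK* is transcribed.
So RudK is produced and active.
No repressor is bound and RudK is active, so *cilL* is transcribed.
→ *cilL* is ON.
2 of the 4 genes are transcribed.

2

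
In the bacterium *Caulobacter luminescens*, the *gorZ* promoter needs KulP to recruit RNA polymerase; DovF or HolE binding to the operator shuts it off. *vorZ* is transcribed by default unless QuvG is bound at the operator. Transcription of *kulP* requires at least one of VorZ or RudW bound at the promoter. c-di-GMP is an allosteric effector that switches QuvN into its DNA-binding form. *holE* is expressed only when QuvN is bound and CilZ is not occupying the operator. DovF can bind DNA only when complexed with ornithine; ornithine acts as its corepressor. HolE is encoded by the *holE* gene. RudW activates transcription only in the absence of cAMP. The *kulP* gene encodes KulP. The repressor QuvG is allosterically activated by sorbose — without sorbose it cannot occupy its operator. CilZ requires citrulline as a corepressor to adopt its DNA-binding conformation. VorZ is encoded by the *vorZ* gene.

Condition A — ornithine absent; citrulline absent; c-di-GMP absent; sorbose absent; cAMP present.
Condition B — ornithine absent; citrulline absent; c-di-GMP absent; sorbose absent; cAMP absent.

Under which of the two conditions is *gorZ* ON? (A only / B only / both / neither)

Condition A:
Ornithine is absent, so DovF is inactive.
Citrulline is absent, so CilZ is inactive.
c-di-GMP is absent, so QuvN is inactive.
Required activator QuvN is absent, so *holE* is not transcribed.
So HolE is not produced.
Sorbose is absent, so QuvG is inactive.
With no repressor bound, *vorZ* is transcribed.
So VorZ is produced and active.
cAMP is present, so RudW is inactive.
Activator VorZ is present, so *kulP* is transcribed.
So KulP is produced and active.
No repressor is bound and KulP is active, so *gorZ* is transcribed.
→ *gorZ* is ON in A.
Condition B:
Ornithine is absent, so DovF is inactive.
Citrulline is absent, so CilZ is inactive.
c-di-GMP is absent, so QuvN is inactive.
Required activator QuvN is absent, so *holE* is not transcribed.
So HolE is not produced.
Sorbose is absent, so QuvG is inactive.
With no repressor bound, *vorZ* is transcribed.
So VorZ is produced and active.
cAMP is absent, so RudW is active.
Activator VorZ is present, so *kulP* is transcribed.
So KulP is produced and active.
No repressor is bound and KulP is active, so *gorZ* is transcribed.
→ *gorZ* is ON in B.

both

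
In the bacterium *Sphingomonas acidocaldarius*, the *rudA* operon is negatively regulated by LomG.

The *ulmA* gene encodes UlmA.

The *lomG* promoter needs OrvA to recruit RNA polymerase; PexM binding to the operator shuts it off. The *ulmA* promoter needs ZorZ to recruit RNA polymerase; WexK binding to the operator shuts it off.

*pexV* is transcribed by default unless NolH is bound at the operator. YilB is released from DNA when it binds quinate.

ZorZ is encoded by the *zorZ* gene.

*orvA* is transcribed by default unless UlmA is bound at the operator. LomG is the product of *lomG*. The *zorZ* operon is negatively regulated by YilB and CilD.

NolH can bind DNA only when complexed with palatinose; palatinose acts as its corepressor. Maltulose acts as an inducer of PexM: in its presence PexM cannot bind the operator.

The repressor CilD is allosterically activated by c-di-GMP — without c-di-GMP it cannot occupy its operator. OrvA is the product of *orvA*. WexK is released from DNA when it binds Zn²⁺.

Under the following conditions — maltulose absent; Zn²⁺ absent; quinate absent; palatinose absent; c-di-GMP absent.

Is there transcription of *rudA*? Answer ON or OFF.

ON

Quinate is absent, so YilB is active.
c-di-GMP is absent, so CilD is inactive.
With repressor YilB bound, *zorZ* is not transcribed.
So ZorZ is not produced.
Zn²⁺ is absent, so WexK is active.
With repressor WexK bound, *ulmA* is not transcribed.
So UlmA is not produced.
With no repressor bound, *orvA* is transcribed.
So OrvA is produced and active.
Maltulose is absent, so PexM is active.
With repressor PexM bound, *lomG* is not transcribed.
So LomG is not produced.
With no repressor bound, *rudA* is transcribed.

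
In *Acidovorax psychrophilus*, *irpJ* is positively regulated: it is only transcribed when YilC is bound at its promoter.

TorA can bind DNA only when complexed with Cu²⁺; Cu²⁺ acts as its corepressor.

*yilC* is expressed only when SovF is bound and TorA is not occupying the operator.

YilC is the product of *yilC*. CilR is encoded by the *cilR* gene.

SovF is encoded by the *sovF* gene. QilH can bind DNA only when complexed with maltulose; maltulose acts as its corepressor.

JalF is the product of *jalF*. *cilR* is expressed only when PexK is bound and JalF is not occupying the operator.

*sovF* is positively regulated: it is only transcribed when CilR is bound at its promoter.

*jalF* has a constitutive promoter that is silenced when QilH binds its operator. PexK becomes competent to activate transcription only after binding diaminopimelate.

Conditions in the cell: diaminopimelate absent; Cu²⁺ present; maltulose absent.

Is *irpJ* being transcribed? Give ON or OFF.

OFF

Maltulose is absent, so QilH is inactive.
With no repressor bound, *jalF* is transcribed.
So JalF is produced and active.
Diaminopimelate is absent, so PexK is inactive.
With repressor JalF bound, *cilR* is not transcribed.
So CilR is not produced.
Required activator CilR is absent, so *sovF* is not transcribed.
So SovF is not produced.
Cu²⁺ is present, so TorA is active.
With repressor TorA bound, *yilC* is not transcribed.
So YilC is not produced.
Required activator YilC is absent, so *irpJ* is not transcribed.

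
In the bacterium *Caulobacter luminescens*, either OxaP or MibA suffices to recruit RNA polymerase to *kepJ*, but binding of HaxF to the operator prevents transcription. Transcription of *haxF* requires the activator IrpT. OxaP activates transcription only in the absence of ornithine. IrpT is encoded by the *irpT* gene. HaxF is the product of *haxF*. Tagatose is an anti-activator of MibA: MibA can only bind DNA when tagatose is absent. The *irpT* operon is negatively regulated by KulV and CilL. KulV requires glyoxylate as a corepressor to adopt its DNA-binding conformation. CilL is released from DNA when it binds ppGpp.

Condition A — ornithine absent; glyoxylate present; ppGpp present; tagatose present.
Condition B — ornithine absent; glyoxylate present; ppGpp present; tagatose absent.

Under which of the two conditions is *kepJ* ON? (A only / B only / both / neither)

Condition A:
Ornithine is absent, so OxaP is active.
Glyoxylate is present, so KulV is active.
ppGpp is present, so CilL is inactive.
With repressor KulV bound, *irpT* is not transcribed.
So IrpT is not produced.
Required activator IrpT is absent, so *haxF* is not transcribed.
So HaxF is not produced.
Tagatose is present, so MibA is inactive.
Activator OxaP is present, so *kepJ* is transcribed.
→ *kepJ* is ON in A.
Condition B:
Ornithine is absent, so OxaP is active.
Glyoxylate is present, so KulV is active.
ppGpp is present, so CilL is inactive.
With repressor KulV bound, *irpT* is not transcribed.
So IrpT is not produced.
Required activator IrpT is absent, so *haxF* is not transcribed.
So HaxF is not produced.
Tagatose is absent, so MibA is active.
Activator OxaP is present, so *kepJ* is transcribed.
→ *kepJ* is ON in B.

both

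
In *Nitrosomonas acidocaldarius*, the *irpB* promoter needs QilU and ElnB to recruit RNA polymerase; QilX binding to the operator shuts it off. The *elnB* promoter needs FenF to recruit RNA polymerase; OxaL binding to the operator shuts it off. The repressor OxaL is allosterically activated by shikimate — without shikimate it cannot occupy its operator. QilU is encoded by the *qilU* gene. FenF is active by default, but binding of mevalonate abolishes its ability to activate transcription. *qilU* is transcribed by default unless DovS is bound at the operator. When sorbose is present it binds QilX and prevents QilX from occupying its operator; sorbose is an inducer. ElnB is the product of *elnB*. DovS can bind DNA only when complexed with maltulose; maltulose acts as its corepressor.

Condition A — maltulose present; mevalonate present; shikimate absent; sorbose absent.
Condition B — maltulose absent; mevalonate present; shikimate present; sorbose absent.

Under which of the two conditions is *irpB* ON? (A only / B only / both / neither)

Condition A:
Maltulose is present, so DovS is active.
With repressor DovS bound, *qilU* is not transcribed.
So QilU is not produced.
Mevalonate is present, so FenF is inactive.
Shikimate is absent, so OxaL is inactive.
Required activator FenF is absent, so *elnB* is not transcribed.
So ElnB is not produced.
Sorbose is absent, so QilX is active.
With repressor QilX bound, *irpB* is not transcribed.
→ *irpB* is OFF in A.
Condition B:
Maltulose is absent, so DovS is inactive.
With no repressor bound, *qilU* is transcribed.
So QilU is produced and active.
Mevalonate is present, so FenF is inactive.
Shikimate is present, so OxaL is active.
With repressor OxaL bound, *elnB* is not transcribed.
So ElnB is not produced.
Sorbose is absent, so QilX is active.
With repressor QilX bound, *irpB* is not transcribed.
→ *irpB* is OFF in B.

neither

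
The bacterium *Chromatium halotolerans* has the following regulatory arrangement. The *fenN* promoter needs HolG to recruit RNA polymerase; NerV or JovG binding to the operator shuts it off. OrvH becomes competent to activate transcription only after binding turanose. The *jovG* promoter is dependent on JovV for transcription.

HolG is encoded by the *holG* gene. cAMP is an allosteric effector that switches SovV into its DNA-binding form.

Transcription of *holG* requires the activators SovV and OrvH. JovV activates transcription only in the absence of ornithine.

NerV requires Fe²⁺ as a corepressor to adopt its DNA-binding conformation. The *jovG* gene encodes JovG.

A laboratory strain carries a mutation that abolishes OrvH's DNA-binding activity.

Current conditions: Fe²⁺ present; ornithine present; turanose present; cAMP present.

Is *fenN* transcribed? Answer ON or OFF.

OFF

Fe²⁺ is present, so NerV is active.
Ornithine is present, so JovV is inactive.
Required activator JovV is absent, so *jovG* is not transcribed.
So JovG is not produced.
cAMP is present, so SovV is active.
OrvH is non-functional in this strain, so it has no effect.
Required activator OrvH is absent, so *holG* is not transcribed.
So HolG is not produced.
With repressor NerV bound, *fenN* is not transcribed.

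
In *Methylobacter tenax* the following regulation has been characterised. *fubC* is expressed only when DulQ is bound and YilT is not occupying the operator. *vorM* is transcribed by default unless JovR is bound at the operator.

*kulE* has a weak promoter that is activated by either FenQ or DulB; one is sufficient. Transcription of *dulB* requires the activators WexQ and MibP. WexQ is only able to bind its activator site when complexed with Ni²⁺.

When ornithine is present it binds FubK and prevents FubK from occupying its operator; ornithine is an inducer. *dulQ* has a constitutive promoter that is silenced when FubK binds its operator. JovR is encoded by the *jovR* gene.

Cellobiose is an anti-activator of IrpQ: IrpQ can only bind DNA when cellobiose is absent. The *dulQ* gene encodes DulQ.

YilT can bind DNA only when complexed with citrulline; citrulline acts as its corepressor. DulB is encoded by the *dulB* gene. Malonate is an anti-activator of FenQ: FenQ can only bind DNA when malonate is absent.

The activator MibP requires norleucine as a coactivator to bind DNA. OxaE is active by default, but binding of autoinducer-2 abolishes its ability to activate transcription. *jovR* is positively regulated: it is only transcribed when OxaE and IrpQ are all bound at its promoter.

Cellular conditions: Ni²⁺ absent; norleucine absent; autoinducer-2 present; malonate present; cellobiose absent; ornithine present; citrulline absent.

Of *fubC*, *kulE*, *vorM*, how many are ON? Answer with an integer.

Ornithine is present, so FubK is inactive.
With no repressor bound, *dulQ* is transcribed.
So DulQ is produced and active.
Citrulline is absent, so YilT is inactive.
No repressor is bound and DulQ is active, so *fubC* is transcribed.
→ *fubC* is ON.
Malonate is present, so FenQ is inactive.
Ni²⁺ is absent, so WexQ is inactive.
Norleucine is absent, so MibP is inactive.
Required activator WexQ is absent, so *dulB* is not transcribed.
So DulB is not produced.
No activator is available at the *kulE* promoter, so *kulE* is not transcribed.
→ *kulE* is OFF.
Autoinducer-2 is present, so OxaE is inactive.
Cellobiose is absent, so IrpQ is active.
Required activator OxaE is absent, so *jovR* is not transcribed.
So JovR is not produced.
With no repressor bound, *vorM* is transcribed.
→ *vorM* is ON.
2 of the 3 genes are transcribed.

2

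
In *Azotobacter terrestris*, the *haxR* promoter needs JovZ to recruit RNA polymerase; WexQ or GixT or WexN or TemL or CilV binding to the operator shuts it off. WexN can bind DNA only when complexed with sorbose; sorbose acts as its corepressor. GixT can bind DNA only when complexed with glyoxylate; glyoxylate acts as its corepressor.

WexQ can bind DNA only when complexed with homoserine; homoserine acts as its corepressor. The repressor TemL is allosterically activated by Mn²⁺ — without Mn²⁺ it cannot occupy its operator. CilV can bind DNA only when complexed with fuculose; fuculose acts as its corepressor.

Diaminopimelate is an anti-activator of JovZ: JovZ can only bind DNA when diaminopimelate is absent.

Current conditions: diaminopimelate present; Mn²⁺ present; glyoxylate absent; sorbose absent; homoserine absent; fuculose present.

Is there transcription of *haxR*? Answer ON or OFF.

Homoserine is absent, so WexQ is inactive.
Glyoxylate is absent, so GixT is inactive.
Sorbose is absent, so WexN is inactive.
Mn²⁺ is present, so TemL is active.
Fuculose is present, so CilV is active.
Diaminopimelate is present, so JovZ is inactive.
With repressor TemL bound, *haxR* is not transcribed.

OFF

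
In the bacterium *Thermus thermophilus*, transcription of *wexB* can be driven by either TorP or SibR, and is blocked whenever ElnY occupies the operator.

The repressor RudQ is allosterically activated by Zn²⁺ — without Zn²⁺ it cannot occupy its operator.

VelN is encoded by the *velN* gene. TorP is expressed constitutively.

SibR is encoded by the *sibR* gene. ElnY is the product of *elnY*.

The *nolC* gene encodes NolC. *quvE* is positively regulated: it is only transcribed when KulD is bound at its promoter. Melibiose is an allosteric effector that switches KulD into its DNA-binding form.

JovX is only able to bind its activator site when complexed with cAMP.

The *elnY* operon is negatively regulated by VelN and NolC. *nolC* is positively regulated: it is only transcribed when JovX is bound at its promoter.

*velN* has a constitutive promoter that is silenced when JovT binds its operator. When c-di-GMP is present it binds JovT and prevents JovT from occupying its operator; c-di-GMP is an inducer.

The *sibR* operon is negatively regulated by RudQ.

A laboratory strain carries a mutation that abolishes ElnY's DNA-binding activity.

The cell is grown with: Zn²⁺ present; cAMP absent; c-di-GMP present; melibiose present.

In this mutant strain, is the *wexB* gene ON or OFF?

TorP is produced constitutively and is active.
ElnY is non-functional in this strain, so it has no effect.
Zn²⁺ is present, so RudQ is active.
With repressor RudQ bound, *sibR* is not transcribed.
So SibR is not produced.
Activator TorP is present, so *wexB* is transcribed.

ON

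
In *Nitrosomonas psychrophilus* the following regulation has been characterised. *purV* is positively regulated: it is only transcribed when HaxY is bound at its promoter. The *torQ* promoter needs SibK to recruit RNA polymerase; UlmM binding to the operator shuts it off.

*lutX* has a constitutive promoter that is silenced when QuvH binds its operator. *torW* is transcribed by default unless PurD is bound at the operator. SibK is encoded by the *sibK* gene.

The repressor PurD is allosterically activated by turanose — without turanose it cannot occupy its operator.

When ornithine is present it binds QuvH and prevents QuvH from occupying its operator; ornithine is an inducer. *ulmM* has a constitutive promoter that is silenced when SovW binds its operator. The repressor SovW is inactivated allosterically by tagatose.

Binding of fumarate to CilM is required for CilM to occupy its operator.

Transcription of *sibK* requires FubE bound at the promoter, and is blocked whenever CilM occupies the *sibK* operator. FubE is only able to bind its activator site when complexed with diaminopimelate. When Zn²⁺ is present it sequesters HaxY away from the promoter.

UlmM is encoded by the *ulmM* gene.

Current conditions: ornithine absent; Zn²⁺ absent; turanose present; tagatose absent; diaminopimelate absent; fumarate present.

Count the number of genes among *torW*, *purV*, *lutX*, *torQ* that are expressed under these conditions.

1

Turanose is present, so PurD is active.
With repressor PurD bound, *torW* is not transcribed.
→ *torW* is OFF.
Zn²⁺ is absent, so HaxY is active.
No repressor is bound and HaxY is active, so *purV* is transcribed.
→ *purV* is ON.
Ornithine is absent, so QuvH is active.
With repressor QuvH bound, *lutX* is not transcribed.
→ *lutX* is OFF.
Fumarate is present, so CilM is active.
Diaminopimelate is absent, so FubE is inactive.
With repressor CilM bound, *sibK* is not transcribed.
So SibK is not produced.
Tagatose is absent, so SovW is active.
With repressor SovW bound, *ulmM* is not transcribed.
So UlmM is not produced.
Required activator SibK is absent, so *torQ* is not transcribed.
→ *torQ* is OFF.
1 of the 4 genes is transcribed.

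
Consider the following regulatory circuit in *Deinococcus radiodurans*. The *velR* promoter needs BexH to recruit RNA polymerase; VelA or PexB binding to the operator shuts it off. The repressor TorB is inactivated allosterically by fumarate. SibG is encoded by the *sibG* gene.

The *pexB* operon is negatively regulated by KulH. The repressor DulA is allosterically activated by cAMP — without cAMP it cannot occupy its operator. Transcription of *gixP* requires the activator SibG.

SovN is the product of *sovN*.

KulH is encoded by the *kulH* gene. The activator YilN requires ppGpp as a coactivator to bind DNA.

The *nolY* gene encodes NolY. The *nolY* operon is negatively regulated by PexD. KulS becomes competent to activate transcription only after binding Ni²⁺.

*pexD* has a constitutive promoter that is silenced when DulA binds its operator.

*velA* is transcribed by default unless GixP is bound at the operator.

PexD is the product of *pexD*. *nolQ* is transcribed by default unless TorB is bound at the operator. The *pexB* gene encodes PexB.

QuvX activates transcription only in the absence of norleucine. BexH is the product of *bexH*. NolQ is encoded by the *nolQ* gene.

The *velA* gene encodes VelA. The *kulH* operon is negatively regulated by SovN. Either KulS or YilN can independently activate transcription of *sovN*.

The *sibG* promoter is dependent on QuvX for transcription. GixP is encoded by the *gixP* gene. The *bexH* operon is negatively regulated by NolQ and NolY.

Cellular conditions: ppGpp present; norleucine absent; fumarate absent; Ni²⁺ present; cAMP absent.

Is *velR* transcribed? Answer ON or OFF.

OFF

Norleucine is absent, so QuvX is active.
No repressor is bound and QuvX is active, so *sibG* is transcribed.
So SibG is produced and active.
No repressor is bound and SibG is active, so *gixP* is transcribed.
So GixP is produced and active.
With repressor GixP bound, *velA* is not transcribed.
So VelA is not produced.
Ni²⁺ is present, so KulS is active.
ppGpp is present, so YilN is active.
Activator KulS is present, so *sovN* is transcribed.
So SovN is produced and active.
With repressor SovN bound, *kulH* is not transcribed.
So KulH is not produced.
With no repressor bound, *pexB* is transcribed.
So PexB is produced and active.
Fumarate is absent, so TorB is active.
With repressor TorB bound, *nolQ* is not transcribed.
So NolQ is not produced.
cAMP is absent, so DulA is inactive.
With no repressor bound, *pexD* is transcribed.
So PexD is produced and active.
With repressor PexD bound, *nolY* is not transcribed.
So NolY is not produced.
With no repressor bound, *bexH* is transcribed.
So BexH is produced and active.
With repressor PexB bound, *velR* is not transcribed.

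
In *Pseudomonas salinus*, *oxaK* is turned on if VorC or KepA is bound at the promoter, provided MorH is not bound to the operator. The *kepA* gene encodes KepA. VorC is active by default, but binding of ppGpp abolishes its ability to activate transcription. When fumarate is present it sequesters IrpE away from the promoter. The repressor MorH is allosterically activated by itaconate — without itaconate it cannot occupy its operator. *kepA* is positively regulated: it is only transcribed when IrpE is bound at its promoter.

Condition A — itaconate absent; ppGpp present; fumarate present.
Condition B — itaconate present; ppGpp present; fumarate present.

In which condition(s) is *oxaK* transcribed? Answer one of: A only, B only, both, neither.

neither

Condition A:
Itaconate is absent, so MorH is inactive.
ppGpp is present, so VorC is inactive.
Fumarate is present, so IrpE is inactive.
Required activator IrpE is absent, so *kepA* is not transcribed.
So KepA is not produced.
No activator is available at the *oxaK* promoter, so *oxaK* is not transcribed.
→ *oxaK* is OFF in A.
Condition B:
Itaconate is present, so MorH is active.
ppGpp is present, so VorC is inactive.
Fumarate is present, so IrpE is inactive.
Required activator IrpE is absent, so *kepA* is not transcribed.
So KepA is not produced.
With repressor MorH bound, *oxaK* is not transcribed.
→ *oxaK* is OFF in B.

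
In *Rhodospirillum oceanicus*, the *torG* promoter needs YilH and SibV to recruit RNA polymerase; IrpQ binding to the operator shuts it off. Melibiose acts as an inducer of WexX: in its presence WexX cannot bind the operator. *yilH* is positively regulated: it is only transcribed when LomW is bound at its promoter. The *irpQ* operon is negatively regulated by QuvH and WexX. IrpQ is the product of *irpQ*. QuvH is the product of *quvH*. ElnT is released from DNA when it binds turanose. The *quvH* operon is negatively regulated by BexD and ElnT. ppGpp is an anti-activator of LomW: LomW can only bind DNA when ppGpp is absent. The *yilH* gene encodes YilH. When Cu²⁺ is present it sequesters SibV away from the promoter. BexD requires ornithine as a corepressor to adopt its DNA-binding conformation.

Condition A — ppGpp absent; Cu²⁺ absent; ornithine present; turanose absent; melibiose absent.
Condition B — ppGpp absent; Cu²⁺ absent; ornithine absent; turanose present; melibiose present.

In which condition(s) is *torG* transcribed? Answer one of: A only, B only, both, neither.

both

Condition A:
ppGpp is absent, so LomW is active.
No repressor is bound and LomW is active, so *yilH* is transcribed.
So YilH is produced and active.
Cu²⁺ is absent, so SibV is active.
Ornithine is present, so BexD is active.
Turanose is absent, so ElnT is active.
With repressor BexD bound, *quvH* is not transcribed.
So QuvH is not produced.
Melibiose is absent, so WexX is active.
With repressor WexX bound, *irpQ* is not transcribed.
So IrpQ is not produced.
No repressor is bound and YilH and SibV are active, so *torG* is transcribed.
→ *torG* is ON in A.
Condition B:
ppGpp is absent, so LomW is active.
No repressor is bound and LomW is active, so *yilH* is transcribed.
So YilH is produced and active.
Cu²⁺ is absent, so SibV is active.
Ornithine is absent, so BexD is inactive.
Turanose is present, so ElnT is inactive.
With no repressor bound, *quvH* is transcribed.
So QuvH is produced and active.
Melibiose is present, so WexX is inactive.
With repressor QuvH bound, *irpQ* is not transcribed.
So IrpQ is not produced.
No repressor is bound and YilH and SibV are active, so *torG* is transcribed.
→ *torG* is ON in B.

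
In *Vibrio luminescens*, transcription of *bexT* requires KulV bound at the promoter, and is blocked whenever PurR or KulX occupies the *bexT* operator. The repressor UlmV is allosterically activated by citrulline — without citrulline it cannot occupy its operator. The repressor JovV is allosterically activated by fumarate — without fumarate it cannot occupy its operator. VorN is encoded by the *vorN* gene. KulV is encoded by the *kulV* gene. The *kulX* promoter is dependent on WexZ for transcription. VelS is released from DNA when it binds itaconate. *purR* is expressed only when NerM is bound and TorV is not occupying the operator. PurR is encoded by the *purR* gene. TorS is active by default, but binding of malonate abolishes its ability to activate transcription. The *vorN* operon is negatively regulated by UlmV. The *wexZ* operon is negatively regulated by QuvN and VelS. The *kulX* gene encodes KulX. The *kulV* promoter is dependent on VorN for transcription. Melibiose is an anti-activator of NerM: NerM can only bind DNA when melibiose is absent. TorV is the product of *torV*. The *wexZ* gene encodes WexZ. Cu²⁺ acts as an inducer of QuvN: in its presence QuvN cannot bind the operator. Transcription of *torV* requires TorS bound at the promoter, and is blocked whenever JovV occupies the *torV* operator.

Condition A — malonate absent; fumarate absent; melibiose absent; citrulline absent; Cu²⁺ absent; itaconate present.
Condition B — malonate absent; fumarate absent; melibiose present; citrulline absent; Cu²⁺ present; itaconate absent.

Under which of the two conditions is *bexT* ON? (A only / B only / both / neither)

both

Condition A:
Malonate is absent, so TorS is active.
Fumarate is absent, so JovV is inactive.
No repressor is bound and TorS is active, so *torV* is transcribed.
So TorV is produced and active.
Melibiose is absent, so NerM is active.
With repressor TorV bound, *purR* is not transcribed.
So PurR is not produced.
Citrulline is absent, so UlmV is inactive.
With no repressor bound, *vorN* is transcribed.
So VorN is produced and active.
No repressor is bound and VorN is active, so *kulV* is transcribed.
So KulV is produced and active.
Cu²⁺ is absent, so QuvN is active.
Itaconate is present, so VelS is inactive.
With repressor QuvN bound, *wexZ* is not transcribed.
So WexZ is not produced.
Required activator WexZ is absent, so *kulX* is not transcribed.
So KulX is not produced.
No repressor is bound and KulV is active, so *bexT* is transcribed.
→ *bexT* is ON in A.
Condition B:
Malonate is absent, so TorS is active.
Fumarate is absent, so JovV is inactive.
No repressor is bound and TorS is active, so *torV* is transcribed.
So TorV is produced and active.
Melibiose is present, so NerM is inactive.
With repressor TorV bound, *purR* is not transcribed.
So PurR is not produced.
Citrulline is absent, so UlmV is inactive.
With no repressor bound, *vorN* is transcribed.
So VorN is produced and active.
No repressor is bound and VorN is active, so *kulV* is transcribed.
So KulV is produced and active.
Cu²⁺ is present, so QuvN is inactive.
Itaconate is absent, so VelS is active.
With repressor VelS bound, *wexZ* is not transcribed.
So WexZ is not produced.
Required activator WexZ is absent, so *kulX* is not transcribed.
So KulX is not produced.
No repressor is bound and KulV is active, so *bexT* is transcribed.
→ *bexT* is ON in B.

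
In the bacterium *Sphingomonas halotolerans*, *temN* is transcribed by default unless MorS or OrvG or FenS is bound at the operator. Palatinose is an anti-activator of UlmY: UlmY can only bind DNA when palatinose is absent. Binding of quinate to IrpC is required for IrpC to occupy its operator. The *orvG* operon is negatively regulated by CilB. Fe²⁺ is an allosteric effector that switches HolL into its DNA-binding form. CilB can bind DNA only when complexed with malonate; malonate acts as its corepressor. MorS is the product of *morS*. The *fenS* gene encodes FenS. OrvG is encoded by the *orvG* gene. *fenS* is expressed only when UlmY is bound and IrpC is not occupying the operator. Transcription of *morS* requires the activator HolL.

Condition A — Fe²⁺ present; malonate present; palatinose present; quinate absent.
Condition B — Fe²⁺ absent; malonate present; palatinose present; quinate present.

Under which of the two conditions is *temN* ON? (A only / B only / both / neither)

B only

Condition A:
Fe²⁺ is present, so HolL is active.
No repressor is bound and HolL is active, so *morS* is transcribed.
So MorS is produced and active.
Malonate is present, so CilB is active.
With repressor CilB bound, *orvG* is not transcribed.
So OrvG is not produced.
Palatinose is present, so UlmY is inactive.
Quinate is absent, so IrpC is inactive.
Required activator UlmY is absent, so *fenS* is not transcribed.
So FenS is not produced.
With repressor MorS bound, *temN* is not transcribed.
→ *temN* is OFF in A.
Condition B:
Fe²⁺ is absent, so HolL is inactive.
Required activator HolL is absent, so *morS* is not transcribed.
So MorS is not produced.
Malonate is present, so CilB is active.
With repressor CilB bound, *orvG* is not transcribed.
So OrvG is not produced.
Palatinose is present, so UlmY is inactive.
Quinate is present, so IrpC is active.
With repressor IrpC bound, *fenS* is not transcribed.
So FenS is not produced.
With no repressor bound, *temN* is transcribed.
→ *temN* is ON in B.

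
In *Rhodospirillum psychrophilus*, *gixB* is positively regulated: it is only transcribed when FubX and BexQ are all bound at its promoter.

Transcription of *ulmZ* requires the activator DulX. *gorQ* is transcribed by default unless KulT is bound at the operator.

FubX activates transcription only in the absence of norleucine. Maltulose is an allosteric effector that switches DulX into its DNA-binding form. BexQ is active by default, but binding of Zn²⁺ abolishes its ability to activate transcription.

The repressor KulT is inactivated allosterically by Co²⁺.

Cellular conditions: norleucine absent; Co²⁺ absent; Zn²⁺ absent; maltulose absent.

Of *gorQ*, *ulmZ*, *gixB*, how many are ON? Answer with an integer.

1

Co²⁺ is absent, so KulT is active.
With repressor KulT bound, *gorQ* is not transcribed.
→ *gorQ* is OFF.
Maltulose is absent, so DulX is inactive.
Required activator DulX is absent, so *ulmZ* is not transcribed.
→ *ulmZ* is OFF.
Norleucine is absent, so FubX is active.
Zn²⁺ is absent, so BexQ is active.
No repressor is bound and FubX and BexQ are active, so *gixB* is transcribed.
→ *gixB* is ON.
1 of the 3 genes is transcribed.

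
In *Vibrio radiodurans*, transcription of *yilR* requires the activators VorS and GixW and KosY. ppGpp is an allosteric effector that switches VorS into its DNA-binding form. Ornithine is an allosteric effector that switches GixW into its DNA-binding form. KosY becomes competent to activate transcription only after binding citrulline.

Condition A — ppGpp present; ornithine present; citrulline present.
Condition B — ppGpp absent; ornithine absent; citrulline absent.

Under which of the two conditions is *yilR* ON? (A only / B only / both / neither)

Condition A:
ppGpp is present, so VorS is active.
Ornithine is present, so GixW is active.
Citrulline is present, so KosY is active.
No repressor is bound and VorS and GixW and KosY are active, so *yilR* is transcribed.
→ *yilR* is ON in A.
Condition B:
ppGpp is absent, so VorS is inactive.
Ornithine is absent, so GixW is inactive.
Citrulline is absent, so KosY is inactive.
Required activator VorS is absent, so *yilR* is not transcribed.
→ *yilR* is OFF in B.

A only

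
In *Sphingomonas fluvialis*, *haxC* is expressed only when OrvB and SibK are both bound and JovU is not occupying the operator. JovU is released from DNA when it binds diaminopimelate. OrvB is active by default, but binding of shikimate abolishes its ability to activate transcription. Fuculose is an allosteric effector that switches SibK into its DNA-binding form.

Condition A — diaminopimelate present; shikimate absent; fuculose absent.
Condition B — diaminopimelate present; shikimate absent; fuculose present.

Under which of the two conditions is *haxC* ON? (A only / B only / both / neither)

Condition A:
Diaminopimelate is present, so JovU is inactive.
Shikimate is absent, so OrvB is active.
Fuculose is absent, so SibK is inactive.
Required activator SibK is absent, so *haxC* is not transcribed.
→ *haxC* is OFF in A.
Condition B:
Diaminopimelate is present, so JovU is inactive.
Shikimate is absent, so OrvB is active.
Fuculose is present, so SibK is active.
No repressor is bound and OrvB and SibK are active, so *haxC* is transcribed.
→ *haxC* is ON in B.

B only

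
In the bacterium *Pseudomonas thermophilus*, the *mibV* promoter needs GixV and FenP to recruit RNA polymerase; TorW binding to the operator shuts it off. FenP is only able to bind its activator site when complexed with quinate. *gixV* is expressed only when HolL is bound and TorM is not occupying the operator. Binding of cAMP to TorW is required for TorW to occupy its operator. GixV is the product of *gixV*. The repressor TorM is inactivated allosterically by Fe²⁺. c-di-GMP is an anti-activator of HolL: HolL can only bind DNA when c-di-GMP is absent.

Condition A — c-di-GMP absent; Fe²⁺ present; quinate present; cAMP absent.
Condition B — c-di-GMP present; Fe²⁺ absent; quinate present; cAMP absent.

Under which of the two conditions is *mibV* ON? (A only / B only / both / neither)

A only

Condition A:
c-di-GMP is absent, so HolL is active.
Fe²⁺ is present, so TorM is inactive.
No repressor is bound and HolL is active, so *gixV* is transcribed.
So GixV is produced and active.
Quinate is present, so FenP is active.
cAMP is absent, so TorW is inactive.
No repressor is bound and GixV and FenP are active, so *mibV* is transcribed.
→ *mibV* is ON in A.
Condition B:
c-di-GMP is present, so HolL is inactive.
Fe²⁺ is absent, so TorM is active.
With repressor TorM bound, *gixV* is not transcribed.
So GixV is not produced.
Quinate is present, so FenP is active.
cAMP is absent, so TorW is inactive.
Required activator GixV is absent, so *mibV* is not transcribed.
→ *mibV* is OFF in B.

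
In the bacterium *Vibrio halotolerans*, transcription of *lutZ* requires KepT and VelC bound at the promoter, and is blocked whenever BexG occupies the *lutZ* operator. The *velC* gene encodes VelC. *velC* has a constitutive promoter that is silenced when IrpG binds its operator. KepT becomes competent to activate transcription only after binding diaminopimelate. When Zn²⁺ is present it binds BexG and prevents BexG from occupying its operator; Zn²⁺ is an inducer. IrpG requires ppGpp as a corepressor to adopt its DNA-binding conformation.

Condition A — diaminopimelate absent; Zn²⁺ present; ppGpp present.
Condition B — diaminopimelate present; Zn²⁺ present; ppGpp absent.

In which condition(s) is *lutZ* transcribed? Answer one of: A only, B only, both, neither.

B only

Condition A:
Diaminopimelate is absent, so KepT is inactive.
Zn²⁺ is present, so BexG is inactive.
ppGpp is present, so IrpG is active.
With repressor IrpG bound, *velC* is not transcribed.
So VelC is not produced.
Required activator KepT is absent, so *lutZ* is not transcribed.
→ *lutZ* is OFF in A.
Condition B:
Diaminopimelate is present, so KepT is active.
Zn²⁺ is present, so BexG is inactive.
ppGpp is absent, so IrpG is inactive.
With no repressor bound, *velC* is transcribed.
So VelC is produced and active.
No repressor is bound and KepT and VelC are active, so *lutZ* is transcribed.
→ *lutZ* is ON in B.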